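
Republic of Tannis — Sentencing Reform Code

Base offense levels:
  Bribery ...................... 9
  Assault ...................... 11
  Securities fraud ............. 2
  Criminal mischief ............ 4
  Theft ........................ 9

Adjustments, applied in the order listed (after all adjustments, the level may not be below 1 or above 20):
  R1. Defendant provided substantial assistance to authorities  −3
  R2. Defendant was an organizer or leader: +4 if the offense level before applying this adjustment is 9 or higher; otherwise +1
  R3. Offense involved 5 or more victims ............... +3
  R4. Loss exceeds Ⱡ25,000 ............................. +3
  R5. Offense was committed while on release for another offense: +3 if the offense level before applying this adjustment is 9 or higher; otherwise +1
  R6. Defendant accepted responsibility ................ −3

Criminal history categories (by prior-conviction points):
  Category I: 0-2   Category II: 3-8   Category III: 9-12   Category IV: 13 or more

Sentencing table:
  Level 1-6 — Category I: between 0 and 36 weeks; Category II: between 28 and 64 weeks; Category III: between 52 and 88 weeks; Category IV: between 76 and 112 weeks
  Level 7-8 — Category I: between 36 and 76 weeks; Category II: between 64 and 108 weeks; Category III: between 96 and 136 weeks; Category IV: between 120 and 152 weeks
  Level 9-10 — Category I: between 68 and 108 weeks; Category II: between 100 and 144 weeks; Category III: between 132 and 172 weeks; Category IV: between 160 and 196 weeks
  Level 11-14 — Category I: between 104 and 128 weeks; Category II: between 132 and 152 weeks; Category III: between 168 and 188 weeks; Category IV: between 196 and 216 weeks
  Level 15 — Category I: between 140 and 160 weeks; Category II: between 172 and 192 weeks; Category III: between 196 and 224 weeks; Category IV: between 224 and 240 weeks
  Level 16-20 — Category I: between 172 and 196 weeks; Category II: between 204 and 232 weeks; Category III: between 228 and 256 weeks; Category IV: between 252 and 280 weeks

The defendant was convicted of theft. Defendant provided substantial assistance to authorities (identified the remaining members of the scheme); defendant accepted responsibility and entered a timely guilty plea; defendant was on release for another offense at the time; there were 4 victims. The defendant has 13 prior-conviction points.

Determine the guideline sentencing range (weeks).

76-112 weeks

Base offense level for theft: 9.
R1 applies: 9 − 3 = 6.
R5 applies (level before this adjustment is 6 < 9, so +1): 6 + 1 = 7.
R6 applies: 7 − 3 = 4.
Final offense level: 4.
Criminal history: 13 prior points → Category IV (13+).
Level 4 falls in the 1-6 band.
Grid: Level 1-6 × Category IV = 76-112 weeks.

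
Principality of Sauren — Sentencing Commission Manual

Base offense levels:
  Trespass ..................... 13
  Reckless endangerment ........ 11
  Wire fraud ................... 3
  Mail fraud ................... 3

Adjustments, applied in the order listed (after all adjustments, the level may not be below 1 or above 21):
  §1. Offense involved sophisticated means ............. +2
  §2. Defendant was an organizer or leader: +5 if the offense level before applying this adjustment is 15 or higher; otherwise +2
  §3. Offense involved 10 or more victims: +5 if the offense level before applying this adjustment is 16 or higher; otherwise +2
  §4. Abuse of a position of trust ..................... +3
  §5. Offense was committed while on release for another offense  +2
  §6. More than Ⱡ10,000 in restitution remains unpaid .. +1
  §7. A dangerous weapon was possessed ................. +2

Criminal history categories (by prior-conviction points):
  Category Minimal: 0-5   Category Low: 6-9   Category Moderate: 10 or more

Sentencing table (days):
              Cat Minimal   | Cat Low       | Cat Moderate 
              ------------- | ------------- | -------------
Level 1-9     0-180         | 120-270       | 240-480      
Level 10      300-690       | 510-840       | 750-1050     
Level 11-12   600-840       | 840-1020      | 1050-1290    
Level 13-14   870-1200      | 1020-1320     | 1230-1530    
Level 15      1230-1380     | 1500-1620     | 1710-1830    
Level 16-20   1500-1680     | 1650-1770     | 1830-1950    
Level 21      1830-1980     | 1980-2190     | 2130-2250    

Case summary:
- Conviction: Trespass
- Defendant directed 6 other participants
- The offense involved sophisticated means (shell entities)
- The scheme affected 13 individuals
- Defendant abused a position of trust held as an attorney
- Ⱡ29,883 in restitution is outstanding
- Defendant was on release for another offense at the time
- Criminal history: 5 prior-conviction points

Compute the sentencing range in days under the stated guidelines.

1830-1980 days

Base offense level for trespass: 13.
§1 applies: 13 + 2 = 15.
§2 applies (level before this adjustment is 15 ≥ 15, so +5): 15 + 5 = 20.
§3 applies (level before this adjustment is 20 ≥ 16, so +5): 20 + 5 = 25.
§4 applies: 25 + 3 = 28.
§5 applies: 28 + 2 = 30.
§6 applies: 30 + 1 = 31.
Level 31 exceeds the maximum of 21; capped at 21.
Final offense level: 21.
Criminal history: 5 prior points → Category Minimal (0-5).
Level 21 falls in the 21 band.
Grid: Level 21 × Category Minimal = 1830-1980 days.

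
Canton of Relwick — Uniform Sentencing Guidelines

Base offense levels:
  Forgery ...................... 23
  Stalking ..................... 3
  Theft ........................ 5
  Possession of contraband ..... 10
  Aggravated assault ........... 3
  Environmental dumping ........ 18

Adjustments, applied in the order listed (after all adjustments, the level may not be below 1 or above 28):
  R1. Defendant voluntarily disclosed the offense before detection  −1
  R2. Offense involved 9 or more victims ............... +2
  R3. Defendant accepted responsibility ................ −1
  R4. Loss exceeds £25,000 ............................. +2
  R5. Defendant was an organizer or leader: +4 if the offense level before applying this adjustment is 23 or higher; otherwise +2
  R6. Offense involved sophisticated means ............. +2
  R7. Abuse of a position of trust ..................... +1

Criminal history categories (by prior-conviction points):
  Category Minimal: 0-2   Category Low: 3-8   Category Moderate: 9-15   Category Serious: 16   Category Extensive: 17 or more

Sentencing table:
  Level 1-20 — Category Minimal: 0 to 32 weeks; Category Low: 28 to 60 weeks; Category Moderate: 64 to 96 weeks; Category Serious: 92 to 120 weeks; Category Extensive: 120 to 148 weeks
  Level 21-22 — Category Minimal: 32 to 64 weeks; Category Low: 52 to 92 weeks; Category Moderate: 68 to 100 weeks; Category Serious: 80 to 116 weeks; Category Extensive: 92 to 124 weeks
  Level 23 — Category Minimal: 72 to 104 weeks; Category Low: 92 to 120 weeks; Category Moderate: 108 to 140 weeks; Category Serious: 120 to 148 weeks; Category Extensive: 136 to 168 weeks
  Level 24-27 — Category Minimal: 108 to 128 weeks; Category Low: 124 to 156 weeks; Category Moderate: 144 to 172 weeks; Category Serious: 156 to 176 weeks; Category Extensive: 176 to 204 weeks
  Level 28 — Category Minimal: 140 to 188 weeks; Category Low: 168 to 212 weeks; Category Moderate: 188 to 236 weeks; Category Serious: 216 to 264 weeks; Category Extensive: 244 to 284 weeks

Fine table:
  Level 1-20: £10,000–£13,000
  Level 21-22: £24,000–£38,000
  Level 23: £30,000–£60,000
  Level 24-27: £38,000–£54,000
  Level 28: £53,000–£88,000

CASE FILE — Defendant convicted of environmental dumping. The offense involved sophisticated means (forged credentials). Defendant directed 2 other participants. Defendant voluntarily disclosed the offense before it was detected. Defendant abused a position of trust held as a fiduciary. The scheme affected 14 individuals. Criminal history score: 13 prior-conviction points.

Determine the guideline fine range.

Base offense level for environmental dumping: 18.
R1 applies: 18 − 1 = 17.
R2 applies: 17 + 2 = 19.
R3 does not apply.
R4 does not apply.
R5 applies (level before this adjustment is 19 < 23, so +2): 19 + 2 = 21.
R6 applies: 21 + 2 = 23.
R7 applies: 23 + 1 = 24.
Final offense level: 24.
Level 24 falls in the 24-27 band.
Fine table: Level 24-27 → £38,000–£54,000.

£38,000–£54,000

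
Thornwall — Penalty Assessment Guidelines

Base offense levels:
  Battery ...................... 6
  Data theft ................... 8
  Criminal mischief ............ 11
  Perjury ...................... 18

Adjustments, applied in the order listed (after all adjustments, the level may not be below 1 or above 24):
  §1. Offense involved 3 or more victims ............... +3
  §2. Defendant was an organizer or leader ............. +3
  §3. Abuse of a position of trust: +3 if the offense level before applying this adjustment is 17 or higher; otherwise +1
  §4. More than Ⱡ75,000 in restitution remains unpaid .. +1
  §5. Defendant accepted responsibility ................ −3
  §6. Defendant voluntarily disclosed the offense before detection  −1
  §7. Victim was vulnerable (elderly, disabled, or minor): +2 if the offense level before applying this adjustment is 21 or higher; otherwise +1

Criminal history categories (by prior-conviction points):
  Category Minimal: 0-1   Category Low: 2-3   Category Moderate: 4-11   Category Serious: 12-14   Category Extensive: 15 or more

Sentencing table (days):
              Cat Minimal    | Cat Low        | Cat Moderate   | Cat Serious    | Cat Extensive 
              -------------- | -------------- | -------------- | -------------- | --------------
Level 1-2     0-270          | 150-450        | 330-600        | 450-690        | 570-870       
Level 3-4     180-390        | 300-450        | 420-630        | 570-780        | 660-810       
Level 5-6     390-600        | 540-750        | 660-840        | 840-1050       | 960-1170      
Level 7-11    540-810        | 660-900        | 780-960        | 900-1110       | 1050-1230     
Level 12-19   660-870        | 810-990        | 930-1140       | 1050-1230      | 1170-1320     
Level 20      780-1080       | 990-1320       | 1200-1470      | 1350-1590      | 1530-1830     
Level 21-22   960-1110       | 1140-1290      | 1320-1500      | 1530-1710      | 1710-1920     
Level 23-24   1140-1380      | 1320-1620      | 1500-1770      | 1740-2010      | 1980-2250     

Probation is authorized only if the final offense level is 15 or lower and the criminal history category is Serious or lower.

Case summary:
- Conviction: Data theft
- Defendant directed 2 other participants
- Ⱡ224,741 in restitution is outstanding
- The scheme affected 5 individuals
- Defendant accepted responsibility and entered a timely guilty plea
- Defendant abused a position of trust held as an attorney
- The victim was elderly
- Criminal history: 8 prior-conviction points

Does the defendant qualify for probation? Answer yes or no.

Base offense level for data theft: 8.
§1 applies: 8 + 3 = 11.
§2 applies: 11 + 3 = 14.
§3 applies (level before this adjustment is 14 < 17, so +1): 14 + 1 = 15.
§4 applies: 15 + 1 = 16.
§5 applies: 16 − 3 = 13.
§7 applies (level before this adjustment is 13 < 21, so +1): 13 + 1 = 14.
Final offense level: 14.
Criminal history: 8 prior points → Category Moderate (4-11).
Level 14 falls in the 12-19 band.
Grid: Level 12-19 × Category Moderate = 930-1140 days.
Probation check: level 14 ≤ 15 and category Moderate ≤ Serious → eligible.

Yes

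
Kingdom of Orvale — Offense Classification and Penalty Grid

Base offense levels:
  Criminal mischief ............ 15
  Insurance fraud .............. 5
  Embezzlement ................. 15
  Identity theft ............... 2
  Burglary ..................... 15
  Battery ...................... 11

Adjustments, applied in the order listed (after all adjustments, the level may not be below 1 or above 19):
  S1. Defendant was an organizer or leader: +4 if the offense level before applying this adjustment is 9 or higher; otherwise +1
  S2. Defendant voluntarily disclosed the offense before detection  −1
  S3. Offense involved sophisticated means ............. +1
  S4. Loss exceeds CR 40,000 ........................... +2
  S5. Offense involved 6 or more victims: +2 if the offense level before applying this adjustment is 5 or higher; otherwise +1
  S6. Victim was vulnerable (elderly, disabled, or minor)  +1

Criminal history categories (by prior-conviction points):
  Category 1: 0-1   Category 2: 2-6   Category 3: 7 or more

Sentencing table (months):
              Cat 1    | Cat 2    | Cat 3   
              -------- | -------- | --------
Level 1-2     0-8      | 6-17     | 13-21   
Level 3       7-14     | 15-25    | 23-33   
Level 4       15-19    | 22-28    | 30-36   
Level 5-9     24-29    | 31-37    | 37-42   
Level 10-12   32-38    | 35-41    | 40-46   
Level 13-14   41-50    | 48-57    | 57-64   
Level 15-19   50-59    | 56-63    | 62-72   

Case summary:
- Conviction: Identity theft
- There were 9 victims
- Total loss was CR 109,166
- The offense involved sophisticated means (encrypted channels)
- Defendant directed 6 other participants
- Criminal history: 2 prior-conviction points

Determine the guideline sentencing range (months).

Base offense level for identity theft: 2.
S1 applies (level before this adjustment is 2 < 9, so +1): 2 + 1 = 3.
S2 does not apply.
S3 applies: 3 + 1 = 4.
S4 applies: 4 + 2 = 6.
S5 applies (level before this adjustment is 6 ≥ 5, so +2): 6 + 2 = 8.
S6 does not apply.
Final offense level: 8.
Criminal history: 2 prior points → Category 2 (2-6).
Level 8 falls in the 5-9 band.
Grid: Level 5-9 × Category 2 = 31-37 months.

31-37 months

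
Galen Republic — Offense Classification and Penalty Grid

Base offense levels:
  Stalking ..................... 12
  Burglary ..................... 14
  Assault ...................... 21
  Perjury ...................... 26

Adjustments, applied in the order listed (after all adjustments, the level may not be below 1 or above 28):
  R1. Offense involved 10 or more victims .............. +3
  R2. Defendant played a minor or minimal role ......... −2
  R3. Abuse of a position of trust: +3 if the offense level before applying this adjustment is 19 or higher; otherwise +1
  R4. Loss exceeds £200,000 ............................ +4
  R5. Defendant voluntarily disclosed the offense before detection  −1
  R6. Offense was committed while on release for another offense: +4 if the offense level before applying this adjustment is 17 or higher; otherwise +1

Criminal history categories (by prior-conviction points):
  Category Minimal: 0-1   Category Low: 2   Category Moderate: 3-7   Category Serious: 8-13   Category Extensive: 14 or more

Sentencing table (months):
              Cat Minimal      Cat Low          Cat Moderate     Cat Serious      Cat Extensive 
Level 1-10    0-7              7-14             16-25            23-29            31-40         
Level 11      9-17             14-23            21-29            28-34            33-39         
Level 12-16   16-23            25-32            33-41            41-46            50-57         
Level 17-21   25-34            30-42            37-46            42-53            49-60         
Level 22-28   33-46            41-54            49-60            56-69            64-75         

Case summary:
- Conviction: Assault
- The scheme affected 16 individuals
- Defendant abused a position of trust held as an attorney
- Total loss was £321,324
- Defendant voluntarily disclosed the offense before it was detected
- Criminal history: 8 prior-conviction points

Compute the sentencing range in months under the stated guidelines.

Base offense level for assault: 21.
R1 applies: 21 + 3 = 24.
R3 applies (level before this adjustment is 24 ≥ 19, so +3): 24 + 3 = 27.
R4 applies: 27 + 4 = 31.
R5 applies: 31 − 1 = 30.
R6 does not apply.
Level 30 exceeds the maximum of 28; capped at 28.
Final offense level: 28.
Criminal history: 8 prior points → Category Serious (8-13).
Level 28 falls in the 22-28 band.
Grid: Level 22-28 × Category Serious = 56-69 months.

56-69 months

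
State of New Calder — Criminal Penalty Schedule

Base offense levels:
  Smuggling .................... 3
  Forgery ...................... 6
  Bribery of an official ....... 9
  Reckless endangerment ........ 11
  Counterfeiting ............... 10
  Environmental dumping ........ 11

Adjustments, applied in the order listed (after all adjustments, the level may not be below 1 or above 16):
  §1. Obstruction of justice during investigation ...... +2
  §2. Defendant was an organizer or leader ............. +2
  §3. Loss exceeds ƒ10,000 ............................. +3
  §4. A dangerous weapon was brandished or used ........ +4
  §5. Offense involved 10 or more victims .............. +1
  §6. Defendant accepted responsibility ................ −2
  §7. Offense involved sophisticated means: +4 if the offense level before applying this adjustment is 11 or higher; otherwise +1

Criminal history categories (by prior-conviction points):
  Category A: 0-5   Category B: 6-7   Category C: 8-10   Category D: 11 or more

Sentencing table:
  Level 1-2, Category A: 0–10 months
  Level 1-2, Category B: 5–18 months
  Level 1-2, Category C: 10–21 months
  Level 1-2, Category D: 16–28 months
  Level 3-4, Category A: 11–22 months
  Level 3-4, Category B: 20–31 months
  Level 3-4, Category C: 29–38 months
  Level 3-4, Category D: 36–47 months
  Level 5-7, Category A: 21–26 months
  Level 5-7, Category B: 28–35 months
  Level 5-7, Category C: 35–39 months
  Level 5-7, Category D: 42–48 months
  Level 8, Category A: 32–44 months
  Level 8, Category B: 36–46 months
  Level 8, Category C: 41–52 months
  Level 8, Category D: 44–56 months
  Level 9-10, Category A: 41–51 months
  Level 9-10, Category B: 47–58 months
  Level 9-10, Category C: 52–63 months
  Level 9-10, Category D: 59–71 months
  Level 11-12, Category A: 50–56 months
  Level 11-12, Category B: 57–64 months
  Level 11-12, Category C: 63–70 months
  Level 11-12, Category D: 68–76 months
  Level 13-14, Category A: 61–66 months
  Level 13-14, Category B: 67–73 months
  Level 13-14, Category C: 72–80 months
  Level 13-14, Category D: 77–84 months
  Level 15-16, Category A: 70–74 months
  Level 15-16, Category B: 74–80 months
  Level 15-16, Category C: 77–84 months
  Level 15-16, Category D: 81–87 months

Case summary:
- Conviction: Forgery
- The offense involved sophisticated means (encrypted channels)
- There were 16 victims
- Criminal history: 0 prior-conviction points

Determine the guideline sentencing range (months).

Base offense level for forgery: 6.
§1 does not apply.
§3 does not apply.
§4 does not apply.
§5 applies: 6 + 1 = 7.
§6 does not apply.
§7 applies (level before this adjustment is 7 < 11, so +1): 7 + 1 = 8.
Final offense level: 8.
Criminal history: 0 prior points → Category A (0-5).
Level 8 falls in the 8 band.
Grid: Level 8 × Category A = 32-44 months.

32-44 months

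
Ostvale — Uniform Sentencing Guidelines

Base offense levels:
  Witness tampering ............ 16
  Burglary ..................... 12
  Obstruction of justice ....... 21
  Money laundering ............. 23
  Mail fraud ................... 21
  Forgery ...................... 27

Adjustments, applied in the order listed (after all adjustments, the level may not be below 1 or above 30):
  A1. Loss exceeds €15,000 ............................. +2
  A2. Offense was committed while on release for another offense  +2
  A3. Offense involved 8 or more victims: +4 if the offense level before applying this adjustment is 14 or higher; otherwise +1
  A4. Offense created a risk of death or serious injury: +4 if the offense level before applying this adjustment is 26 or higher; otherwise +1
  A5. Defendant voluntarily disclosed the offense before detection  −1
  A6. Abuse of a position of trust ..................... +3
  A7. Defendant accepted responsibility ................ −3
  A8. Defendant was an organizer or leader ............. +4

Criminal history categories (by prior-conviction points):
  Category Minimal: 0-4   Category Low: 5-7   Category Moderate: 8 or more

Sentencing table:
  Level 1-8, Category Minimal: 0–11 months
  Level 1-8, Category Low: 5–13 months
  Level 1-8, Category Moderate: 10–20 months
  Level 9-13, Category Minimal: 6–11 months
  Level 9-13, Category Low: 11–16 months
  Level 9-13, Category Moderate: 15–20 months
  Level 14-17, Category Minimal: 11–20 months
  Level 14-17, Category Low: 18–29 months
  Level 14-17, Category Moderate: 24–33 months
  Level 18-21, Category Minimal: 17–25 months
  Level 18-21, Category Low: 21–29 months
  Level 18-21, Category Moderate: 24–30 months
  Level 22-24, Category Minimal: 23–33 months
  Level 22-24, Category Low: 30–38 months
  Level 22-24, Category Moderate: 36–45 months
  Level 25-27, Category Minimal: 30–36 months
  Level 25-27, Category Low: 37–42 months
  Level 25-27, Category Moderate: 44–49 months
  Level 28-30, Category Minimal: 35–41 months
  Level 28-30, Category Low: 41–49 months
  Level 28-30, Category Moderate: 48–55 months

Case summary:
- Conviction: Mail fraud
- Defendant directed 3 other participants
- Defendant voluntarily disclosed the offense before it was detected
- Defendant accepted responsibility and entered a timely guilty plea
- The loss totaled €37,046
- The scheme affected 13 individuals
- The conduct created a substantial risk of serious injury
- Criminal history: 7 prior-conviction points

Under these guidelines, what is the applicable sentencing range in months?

41-49 months

Base offense level for mail fraud: 21.
A1 applies: 21 + 2 = 23.
A2 does not apply.
A3 applies (level before this adjustment is 23 ≥ 14, so +4): 23 + 4 = 27.
A4 applies (level before this adjustment is 27 ≥ 26, so +4): 27 + 4 = 31.
A5 applies: 31 − 1 = 30.
A7 applies: 30 − 3 = 27.
A8 applies: 27 + 4 = 31.
Level 31 exceeds the maximum of 30; capped at 30.
Final offense level: 30.
Criminal history: 7 prior points → Category Low (5-7).
Level 30 falls in the 28-30 band.
Grid: Level 28-30 × Category Low = 41-49 months.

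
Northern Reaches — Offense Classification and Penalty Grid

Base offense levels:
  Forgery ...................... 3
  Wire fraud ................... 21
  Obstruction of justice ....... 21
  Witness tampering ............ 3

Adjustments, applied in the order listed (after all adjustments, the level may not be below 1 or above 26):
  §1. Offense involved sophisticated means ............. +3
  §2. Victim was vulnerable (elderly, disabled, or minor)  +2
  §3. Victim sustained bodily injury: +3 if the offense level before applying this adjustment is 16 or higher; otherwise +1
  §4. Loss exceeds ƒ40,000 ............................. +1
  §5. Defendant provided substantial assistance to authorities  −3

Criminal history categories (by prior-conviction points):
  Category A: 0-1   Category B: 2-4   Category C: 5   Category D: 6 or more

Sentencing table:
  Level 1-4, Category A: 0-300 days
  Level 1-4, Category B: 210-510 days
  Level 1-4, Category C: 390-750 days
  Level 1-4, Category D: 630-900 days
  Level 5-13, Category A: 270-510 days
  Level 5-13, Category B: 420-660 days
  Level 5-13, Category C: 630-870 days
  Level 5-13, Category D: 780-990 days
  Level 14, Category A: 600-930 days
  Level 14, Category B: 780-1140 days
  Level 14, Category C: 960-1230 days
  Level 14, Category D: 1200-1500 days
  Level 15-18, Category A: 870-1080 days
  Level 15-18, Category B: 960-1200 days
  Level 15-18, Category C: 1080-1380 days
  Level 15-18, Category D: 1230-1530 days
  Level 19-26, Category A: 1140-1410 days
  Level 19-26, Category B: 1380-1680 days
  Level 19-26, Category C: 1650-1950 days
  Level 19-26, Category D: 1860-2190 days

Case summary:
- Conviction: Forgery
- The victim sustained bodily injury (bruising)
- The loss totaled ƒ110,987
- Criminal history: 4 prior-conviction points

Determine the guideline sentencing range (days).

Base offense level for forgery: 3.
§3 applies (level before this adjustment is 3 < 16, so +1): 3 + 1 = 4.
§4 applies: 4 + 1 = 5.
Final offense level: 5.
Criminal history: 4 prior points → Category B (2-4).
Level 5 falls in the 5-13 band.
Grid: Level 5-13 × Category B = 420-660 days.

420-660 days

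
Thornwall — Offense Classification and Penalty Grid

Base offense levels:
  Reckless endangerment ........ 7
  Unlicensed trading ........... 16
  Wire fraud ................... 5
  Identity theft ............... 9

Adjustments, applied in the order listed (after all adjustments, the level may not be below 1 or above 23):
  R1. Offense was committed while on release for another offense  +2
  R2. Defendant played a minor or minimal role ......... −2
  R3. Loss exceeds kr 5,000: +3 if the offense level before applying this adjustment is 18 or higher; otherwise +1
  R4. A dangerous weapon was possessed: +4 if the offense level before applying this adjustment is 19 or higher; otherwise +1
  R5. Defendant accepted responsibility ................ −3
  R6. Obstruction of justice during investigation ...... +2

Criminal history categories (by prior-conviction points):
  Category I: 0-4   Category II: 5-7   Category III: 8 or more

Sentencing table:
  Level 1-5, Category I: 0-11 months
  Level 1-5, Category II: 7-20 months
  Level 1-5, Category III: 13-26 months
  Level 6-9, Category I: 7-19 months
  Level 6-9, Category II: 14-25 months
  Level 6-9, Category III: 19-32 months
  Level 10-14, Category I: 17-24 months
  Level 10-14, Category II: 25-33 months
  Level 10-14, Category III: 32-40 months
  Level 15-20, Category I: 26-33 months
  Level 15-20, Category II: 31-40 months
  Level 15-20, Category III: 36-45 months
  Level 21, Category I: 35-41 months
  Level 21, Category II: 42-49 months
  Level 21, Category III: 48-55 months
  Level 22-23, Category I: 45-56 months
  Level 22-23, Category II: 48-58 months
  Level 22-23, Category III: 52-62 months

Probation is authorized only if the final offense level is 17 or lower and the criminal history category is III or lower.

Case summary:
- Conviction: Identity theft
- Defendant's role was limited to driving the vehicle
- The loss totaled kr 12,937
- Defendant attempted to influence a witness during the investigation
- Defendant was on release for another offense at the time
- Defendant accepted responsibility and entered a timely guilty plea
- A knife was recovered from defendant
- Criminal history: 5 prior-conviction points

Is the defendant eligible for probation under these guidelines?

Base offense level for identity theft: 9.
R1 applies: 9 + 2 = 11.
R2 applies: 11 − 2 = 9.
R3 applies (level before this adjustment is 9 < 18, so +1): 9 + 1 = 10.
R4 applies (level before this adjustment is 10 < 19, so +1): 10 + 1 = 11.
R5 applies: 11 − 3 = 8.
R6 applies: 8 + 2 = 10.
Final offense level: 10.
Criminal history: 5 prior points → Category II (5-7).
Level 10 falls in the 10-14 band.
Grid: Level 10-14 × Category II = 25-33 months.
Probation check: level 10 ≤ 17 and category II ≤ III → eligible.

Yes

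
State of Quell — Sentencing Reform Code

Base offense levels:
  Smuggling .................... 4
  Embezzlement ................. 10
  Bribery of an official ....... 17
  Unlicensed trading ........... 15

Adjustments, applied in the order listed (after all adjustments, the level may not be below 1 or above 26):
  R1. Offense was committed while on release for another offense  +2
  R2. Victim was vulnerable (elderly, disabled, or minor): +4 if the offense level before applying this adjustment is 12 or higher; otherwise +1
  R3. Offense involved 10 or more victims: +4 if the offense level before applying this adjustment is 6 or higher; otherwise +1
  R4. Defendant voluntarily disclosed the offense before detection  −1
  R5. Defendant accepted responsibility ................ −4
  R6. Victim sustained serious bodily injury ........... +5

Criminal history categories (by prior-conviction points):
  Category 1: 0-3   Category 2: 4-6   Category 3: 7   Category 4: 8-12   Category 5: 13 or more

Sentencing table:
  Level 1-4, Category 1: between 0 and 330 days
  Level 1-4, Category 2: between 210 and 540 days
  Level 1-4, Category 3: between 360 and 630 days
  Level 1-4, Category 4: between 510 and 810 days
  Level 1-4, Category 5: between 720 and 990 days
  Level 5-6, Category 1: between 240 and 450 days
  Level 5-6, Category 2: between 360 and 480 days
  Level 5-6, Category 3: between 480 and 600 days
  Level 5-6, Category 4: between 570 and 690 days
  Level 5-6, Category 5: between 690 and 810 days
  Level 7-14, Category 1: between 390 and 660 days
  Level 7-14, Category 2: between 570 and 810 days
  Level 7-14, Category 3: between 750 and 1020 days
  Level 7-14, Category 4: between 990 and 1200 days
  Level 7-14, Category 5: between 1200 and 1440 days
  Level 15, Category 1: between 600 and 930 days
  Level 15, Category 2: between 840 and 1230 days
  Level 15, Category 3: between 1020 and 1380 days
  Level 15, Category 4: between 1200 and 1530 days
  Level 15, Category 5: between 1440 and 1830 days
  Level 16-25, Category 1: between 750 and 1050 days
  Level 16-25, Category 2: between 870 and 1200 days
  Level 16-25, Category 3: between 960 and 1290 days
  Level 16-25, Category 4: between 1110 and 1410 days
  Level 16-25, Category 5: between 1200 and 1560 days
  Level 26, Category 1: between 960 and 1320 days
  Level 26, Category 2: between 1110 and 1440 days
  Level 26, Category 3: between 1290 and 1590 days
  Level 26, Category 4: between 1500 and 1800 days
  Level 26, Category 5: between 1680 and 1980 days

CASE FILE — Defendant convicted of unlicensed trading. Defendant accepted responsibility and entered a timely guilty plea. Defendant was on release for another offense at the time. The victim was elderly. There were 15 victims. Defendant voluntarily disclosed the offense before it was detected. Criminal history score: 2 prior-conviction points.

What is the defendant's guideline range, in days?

750-1050 days

Base offense level for unlicensed trading: 15.
R1 applies: 15 + 2 = 17.
R2 applies (level before this adjustment is 17 ≥ 12, so +4): 17 + 4 = 21.
R3 applies (level before this adjustment is 21 ≥ 6, so +4): 21 + 4 = 25.
R4 applies: 25 − 1 = 24.
R5 applies: 24 − 4 = 20.
R6 does not apply.
Final offense level: 20.
Criminal history: 2 prior points → Category 1 (0-3).
Level 20 falls in the 16-25 band.
Grid: Level 16-25 × Category 1 = 750-1050 days.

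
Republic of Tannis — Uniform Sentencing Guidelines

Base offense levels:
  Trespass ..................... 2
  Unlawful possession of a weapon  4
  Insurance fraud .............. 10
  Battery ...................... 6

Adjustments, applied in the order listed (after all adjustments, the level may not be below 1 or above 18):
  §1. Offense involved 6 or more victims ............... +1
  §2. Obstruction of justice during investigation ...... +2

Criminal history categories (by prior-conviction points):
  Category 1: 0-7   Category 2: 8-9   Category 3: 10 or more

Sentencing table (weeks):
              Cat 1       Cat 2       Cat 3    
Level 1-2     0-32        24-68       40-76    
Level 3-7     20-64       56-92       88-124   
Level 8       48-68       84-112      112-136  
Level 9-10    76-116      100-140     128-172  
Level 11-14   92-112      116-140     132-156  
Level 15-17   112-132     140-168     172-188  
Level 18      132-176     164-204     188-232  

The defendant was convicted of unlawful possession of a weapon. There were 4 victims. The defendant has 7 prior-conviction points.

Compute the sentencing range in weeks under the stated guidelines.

Base offense level for unlawful possession of a weapon: 4.
Final offense level: 4.
Criminal history: 7 prior points → Category 1 (0-7).
Level 4 falls in the 3-7 band.
Grid: Level 3-7 × Category 1 = 20-64 weeks.

20-64 weeks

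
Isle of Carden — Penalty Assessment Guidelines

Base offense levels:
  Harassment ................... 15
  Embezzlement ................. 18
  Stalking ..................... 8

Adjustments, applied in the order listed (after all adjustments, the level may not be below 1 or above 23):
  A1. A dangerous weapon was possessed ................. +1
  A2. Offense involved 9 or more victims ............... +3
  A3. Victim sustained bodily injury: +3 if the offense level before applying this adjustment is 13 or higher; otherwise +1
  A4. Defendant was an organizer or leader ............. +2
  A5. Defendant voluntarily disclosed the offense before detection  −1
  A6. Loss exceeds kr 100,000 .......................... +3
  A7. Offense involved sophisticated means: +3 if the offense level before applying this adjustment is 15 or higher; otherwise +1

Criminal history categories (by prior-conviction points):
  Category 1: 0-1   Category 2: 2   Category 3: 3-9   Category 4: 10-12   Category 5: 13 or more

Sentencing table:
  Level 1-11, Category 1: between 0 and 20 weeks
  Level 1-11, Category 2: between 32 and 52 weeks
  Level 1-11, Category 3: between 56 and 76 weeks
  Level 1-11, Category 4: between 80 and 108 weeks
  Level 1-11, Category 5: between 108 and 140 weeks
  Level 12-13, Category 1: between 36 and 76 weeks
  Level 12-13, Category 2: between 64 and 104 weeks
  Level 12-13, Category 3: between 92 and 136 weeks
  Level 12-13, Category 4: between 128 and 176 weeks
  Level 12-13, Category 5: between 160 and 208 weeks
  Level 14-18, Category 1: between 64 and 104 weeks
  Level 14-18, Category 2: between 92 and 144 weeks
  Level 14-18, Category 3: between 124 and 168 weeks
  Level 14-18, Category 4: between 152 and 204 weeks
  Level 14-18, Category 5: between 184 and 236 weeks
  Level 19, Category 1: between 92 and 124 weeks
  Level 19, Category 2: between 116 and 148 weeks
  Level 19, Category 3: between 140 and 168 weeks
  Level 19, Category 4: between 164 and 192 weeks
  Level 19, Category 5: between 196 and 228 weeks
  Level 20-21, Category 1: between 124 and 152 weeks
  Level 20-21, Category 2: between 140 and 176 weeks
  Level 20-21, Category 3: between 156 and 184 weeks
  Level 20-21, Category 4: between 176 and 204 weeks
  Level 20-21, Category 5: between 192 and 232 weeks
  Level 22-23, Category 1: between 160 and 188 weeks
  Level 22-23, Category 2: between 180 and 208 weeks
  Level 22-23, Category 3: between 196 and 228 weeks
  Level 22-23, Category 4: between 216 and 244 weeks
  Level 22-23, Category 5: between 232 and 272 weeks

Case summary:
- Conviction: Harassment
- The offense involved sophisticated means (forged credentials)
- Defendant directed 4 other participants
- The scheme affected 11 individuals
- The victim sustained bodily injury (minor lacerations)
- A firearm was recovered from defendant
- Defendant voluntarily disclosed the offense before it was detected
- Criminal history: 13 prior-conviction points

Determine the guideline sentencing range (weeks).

232-272 weeks

Base offense level for harassment: 15.
A1 applies: 15 + 1 = 16.
A2 applies: 16 + 3 = 19.
A3 applies (level before this adjustment is 19 ≥ 13, so +3): 19 + 3 = 22.
A4 applies: 22 + 2 = 24.
A5 applies: 24 − 1 = 23.
A7 applies (level before this adjustment is 23 ≥ 15, so +3): 23 + 3 = 26.
Level 26 exceeds the maximum of 23; capped at 23.
Final offense level: 23.
Criminal history: 13 prior points → Category 5 (13+).
Level 23 falls in the 22-23 band.
Grid: Level 22-23 × Category 5 = 232-272 weeks.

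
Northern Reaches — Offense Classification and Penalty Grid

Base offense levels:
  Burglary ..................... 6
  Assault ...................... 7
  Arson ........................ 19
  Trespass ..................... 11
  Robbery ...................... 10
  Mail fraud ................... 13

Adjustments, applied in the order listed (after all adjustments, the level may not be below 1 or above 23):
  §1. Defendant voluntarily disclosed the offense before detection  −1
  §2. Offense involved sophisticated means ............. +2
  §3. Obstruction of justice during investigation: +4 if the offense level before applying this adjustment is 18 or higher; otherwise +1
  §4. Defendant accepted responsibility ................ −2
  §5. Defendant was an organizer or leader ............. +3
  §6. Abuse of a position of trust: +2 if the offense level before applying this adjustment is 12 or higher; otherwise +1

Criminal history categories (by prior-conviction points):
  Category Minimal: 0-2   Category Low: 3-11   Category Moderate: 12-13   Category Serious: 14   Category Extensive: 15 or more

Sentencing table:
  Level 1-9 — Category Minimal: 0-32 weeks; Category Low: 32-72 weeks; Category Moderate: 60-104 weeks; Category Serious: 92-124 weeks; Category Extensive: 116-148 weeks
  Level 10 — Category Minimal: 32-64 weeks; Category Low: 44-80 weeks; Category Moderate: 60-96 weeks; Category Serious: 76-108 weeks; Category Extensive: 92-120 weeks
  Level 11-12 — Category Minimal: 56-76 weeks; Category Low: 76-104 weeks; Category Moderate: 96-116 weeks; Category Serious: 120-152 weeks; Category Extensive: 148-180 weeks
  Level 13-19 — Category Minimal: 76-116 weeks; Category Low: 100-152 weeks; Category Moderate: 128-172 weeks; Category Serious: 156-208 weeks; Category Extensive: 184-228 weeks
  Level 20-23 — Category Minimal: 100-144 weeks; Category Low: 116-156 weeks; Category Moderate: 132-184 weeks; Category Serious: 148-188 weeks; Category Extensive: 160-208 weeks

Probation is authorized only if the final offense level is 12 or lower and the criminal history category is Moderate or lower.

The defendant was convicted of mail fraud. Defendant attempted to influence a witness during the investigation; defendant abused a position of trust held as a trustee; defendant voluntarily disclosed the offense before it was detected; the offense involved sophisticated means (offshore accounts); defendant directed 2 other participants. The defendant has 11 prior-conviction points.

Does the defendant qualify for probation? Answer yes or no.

Base offense level for mail fraud: 13.
§1 applies: 13 − 1 = 12.
§2 applies: 12 + 2 = 14.
§3 applies (level before this adjustment is 14 < 18, so +1): 14 + 1 = 15.
§4 does not apply.
§5 applies: 15 + 3 = 18.
§6 applies (level before this adjustment is 18 ≥ 12, so +2): 18 + 2 = 20.
Final offense level: 20.
Criminal history: 11 prior points → Category Low (3-11).
Level 20 falls in the 20-23 band.
Grid: Level 20-23 × Category Low = 116-156 weeks.
Probation check: level 20 > 12 and category Low ≤ Moderate → not eligible.

No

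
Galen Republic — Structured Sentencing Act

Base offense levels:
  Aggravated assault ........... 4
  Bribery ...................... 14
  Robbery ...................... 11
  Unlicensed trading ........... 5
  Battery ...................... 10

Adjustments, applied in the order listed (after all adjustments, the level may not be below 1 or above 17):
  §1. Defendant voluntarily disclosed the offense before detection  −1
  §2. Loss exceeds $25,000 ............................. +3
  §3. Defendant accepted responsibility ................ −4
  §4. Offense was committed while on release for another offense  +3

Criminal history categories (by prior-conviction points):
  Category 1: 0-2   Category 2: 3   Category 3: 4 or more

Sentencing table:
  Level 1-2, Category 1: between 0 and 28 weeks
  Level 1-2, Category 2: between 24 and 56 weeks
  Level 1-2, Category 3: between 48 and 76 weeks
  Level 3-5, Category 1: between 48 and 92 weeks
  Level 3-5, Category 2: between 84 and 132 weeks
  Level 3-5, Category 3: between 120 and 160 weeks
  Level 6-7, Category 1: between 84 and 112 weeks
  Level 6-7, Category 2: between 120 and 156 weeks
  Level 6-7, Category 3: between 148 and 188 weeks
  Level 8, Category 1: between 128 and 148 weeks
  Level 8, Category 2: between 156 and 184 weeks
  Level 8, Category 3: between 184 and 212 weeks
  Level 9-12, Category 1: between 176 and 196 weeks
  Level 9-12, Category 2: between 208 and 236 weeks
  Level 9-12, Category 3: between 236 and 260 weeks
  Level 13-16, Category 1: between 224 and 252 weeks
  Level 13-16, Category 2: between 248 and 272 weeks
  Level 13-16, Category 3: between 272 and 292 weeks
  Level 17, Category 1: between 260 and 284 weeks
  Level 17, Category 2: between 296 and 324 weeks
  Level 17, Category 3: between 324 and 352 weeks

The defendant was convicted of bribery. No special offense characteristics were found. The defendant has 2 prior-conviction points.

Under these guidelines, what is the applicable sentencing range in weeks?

224-252 weeks

Base offense level for bribery: 14.
Final offense level: 14.
Criminal history: 2 prior points → Category 1 (0-2).
Level 14 falls in the 13-16 band.
Grid: Level 13-16 × Category 1 = 224-252 weeks.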